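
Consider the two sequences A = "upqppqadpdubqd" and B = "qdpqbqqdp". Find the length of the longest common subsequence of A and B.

Backtracking the LCS table gives one alignment: q (A3,B1) → p (A5,B3) → q (A6,B4) → b (A12,B5) → q (A13,B7) → d (A14,B8).
So the longest common subsequence has length 6.

6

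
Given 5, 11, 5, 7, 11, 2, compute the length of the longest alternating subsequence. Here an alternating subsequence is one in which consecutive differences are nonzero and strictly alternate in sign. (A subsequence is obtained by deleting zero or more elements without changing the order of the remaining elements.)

Track the best alternating length ending on an up-step vs a down-step at each position: up/down = 1/1, 2/1, 1/3, 4/3, 4/1, 1/5.
The maximum over both is 5; one such subsequence is 5, 11, 5, 7, 2.

5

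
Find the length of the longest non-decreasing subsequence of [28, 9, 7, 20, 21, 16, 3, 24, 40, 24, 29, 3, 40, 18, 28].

7

Scanning left to right, the best length ending at each element is: 28→1, 9→1, 7→1, 20→2, 21→3, 16→2, 3→1, 24→4, 40→5, 24→5, 29→6, 3→2, 40→7, 18→3, 28→6.
So the longest non-decreasing subsequence has length 7, e.g. 9, 20, 21, 24, 24, 29, 40.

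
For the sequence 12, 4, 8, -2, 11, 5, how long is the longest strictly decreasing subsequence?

Let dp[i] be the longest decreasing subsequence ending at position i. Then dp = [1, 2, 2, 3, 2, 3].
The maximum is 3; one witness is 12, 4, -2 at positions 1,2,4.

3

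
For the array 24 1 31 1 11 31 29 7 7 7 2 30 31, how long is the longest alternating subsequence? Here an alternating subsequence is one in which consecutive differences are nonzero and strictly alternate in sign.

A longest alternating subsequence is 24, 1, 31, 1, 31, 29, 30 (positions 1,2,3,4,6,7,12); its 6 consecutive differences strictly alternate in sign, and length 7 is optimal.

7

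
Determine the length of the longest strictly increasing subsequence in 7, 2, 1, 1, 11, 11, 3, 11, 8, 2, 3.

Scanning left to right, the best length ending at each element is: 7→1, 2→1, 1→1, 1→1, 11→2, 11→2, 3→2, 11→3, 8→3, 2→2, 3→3.
So the longest increasing subsequence has length 3, e.g. 2, 3, 11.

3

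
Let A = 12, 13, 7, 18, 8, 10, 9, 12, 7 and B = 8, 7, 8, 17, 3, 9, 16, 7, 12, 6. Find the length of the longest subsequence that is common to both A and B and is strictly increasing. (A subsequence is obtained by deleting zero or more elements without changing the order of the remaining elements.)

4

A longest common strictly increasing subsequence is 7, 8, 9, 12 (length 4); it appears in order in both A and B, and no longer such subsequence exists.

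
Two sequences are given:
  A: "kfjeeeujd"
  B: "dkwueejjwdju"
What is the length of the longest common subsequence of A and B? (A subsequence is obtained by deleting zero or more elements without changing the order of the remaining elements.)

A longest common subsequence is keejd (length 5); the LCS DP confirms no longer common subsequence exists.

5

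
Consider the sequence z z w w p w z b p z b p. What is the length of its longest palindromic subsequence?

Using dp[i][j] = 2 + dp[i+1][j−1] if the ends match, else max(dp[i+1][j], dp[i][j−1]):
dp[1][12] = 7. A witness is zzwpwzz at positions 1,2,3,5,6,7,10.

7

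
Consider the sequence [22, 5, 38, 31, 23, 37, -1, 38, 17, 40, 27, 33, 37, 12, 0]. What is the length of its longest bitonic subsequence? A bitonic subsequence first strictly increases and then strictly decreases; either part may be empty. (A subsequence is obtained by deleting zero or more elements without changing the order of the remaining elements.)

Let inc[i] be the LIS ending at i and dec[i] the longest strictly decreasing subsequence starting at i. inc = [1, 1, 2, 2, 2, 3, 1, 4, 2, 5, 3, 4, 5, 2, 2], dec = [4, 2, 6, 5, 4, 4, 1, 4, 3, 4, 3, 3, 3, 2, 1].
max_i inc[i]+dec[i]−1 = 8, with one witness 22, 31, 37, 38, 40, 37, 12, 0.

8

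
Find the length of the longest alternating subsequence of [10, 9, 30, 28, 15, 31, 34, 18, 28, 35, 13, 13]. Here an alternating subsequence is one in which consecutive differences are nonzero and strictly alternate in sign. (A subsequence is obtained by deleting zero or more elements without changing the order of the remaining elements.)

A longest alternating subsequence is 10, 9, 30, 28, 31, 18, 28, 13 (positions 1,2,3,4,6,8,9,11); its 7 consecutive differences strictly alternate in sign, and length 8 is optimal.

8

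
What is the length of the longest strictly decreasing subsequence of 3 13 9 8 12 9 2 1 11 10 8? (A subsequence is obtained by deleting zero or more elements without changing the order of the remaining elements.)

5

Let dp[i] be the longest decreasing subsequence ending at position i. Then dp = [1, 1, 2, 3, 2, 3, 4, 5, 3, 4, 5].
The maximum is 5; one witness is 13, 9, 8, 2, 1 at positions 2,3,4,7,8.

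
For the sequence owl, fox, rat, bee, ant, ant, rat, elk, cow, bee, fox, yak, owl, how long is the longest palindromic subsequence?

One longest palindromic subsequence is owl fox bee ant ant bee fox owl (positions 1,2,4,5,6,10,11,13); it reads the same forward and backward, and the interval DP gives dp[1][13] = 8.

8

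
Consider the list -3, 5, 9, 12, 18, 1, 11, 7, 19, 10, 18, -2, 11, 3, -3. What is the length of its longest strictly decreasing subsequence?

5

Scanning left to right, the best length ending at each element is: -3→1, 5→1, 9→1, 12→1, 18→1, 1→2, 11→2, 7→3, 19→1, 10→3, 18→2, -2→4, 11→3, 3→4, -3→5.
So the longest decreasing subsequence has length 5, e.g. 12, 11, 7, -2, -3.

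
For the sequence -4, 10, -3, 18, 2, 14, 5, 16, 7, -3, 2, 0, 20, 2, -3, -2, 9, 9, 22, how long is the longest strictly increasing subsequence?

7

One longest increasing subsequence is -4, -3, 2, 14, 16, 20, 22 (positions 1,3,5,6,8,13,19), of length 7; no longer one exists.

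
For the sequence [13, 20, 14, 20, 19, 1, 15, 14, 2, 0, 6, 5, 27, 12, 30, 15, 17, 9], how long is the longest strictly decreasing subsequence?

Scanning left to right, the best length ending at each element is: 13→1, 20→1, 14→2, 20→1, 19→2, 1→3, 15→3, 14→4, 2→5, 0→6, 6→5, 5→6, 27→1, 12→5, 30→1, 15→3, 17→3, 9→6.
So the longest decreasing subsequence has length 6, e.g. 20, 19, 15, 14, 2, 0.

6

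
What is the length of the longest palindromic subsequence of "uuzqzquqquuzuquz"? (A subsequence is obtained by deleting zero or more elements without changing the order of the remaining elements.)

11

One longest palindromic subsequence is uuzqquqqzuu (positions 1,2,3,4,6,7,8,9,12,13,15); it reads the same forward and backward, and the interval DP gives dp[1][16] = 11.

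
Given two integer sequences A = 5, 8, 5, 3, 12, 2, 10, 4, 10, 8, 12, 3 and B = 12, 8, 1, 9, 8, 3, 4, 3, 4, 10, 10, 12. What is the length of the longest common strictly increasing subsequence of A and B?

A longest common strictly increasing subsequence is 3, 4, 10, 12 (length 4); it appears in order in both A and B, and no longer such subsequence exists.

4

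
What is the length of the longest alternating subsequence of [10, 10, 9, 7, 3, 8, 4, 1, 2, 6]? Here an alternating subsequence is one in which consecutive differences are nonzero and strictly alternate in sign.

Track the best alternating length ending on an up-step vs a down-step at each position: up/down = 1/1, 1/1, 1/2, 1/2, 1/2, 3/2, 3/4, 1/4, 5/4, 5/4.
The maximum over both is 5; one such subsequence is 10, 7, 8, 1, 2.

5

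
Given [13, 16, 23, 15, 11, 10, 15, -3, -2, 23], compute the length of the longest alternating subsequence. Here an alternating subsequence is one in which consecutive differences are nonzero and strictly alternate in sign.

6

Track the best alternating length ending on an up-step vs a down-step at each position: up/down = 1/1, 2/1, 2/1, 2/3, 1/3, 1/3, 4/3, 1/5, 6/5, 6/1.
The maximum over both is 6; one such subsequence is 13, 16, 11, 15, -3, -2.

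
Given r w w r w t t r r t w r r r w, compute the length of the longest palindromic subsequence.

One longest palindromic subsequence is wrwtrrtwrw (positions 2,4,5,6,8,9,10,11,14,15); it reads the same forward and backward, and the interval DP gives dp[1][15] = 10.

10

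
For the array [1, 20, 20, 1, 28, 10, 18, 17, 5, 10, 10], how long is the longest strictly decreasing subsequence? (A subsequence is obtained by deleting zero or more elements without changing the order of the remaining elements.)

4

Scanning left to right, the best length ending at each element is: 1→1, 20→1, 20→1, 1→2, 28→1, 10→2, 18→2, 17→3, 5→4, 10→4, 10→4.
So the longest decreasing subsequence has length 4, e.g. 20, 18, 17, 5.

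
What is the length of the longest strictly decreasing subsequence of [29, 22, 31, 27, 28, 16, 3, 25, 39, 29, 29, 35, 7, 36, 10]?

4

Let dp[i] be the longest decreasing subsequence ending at position i. Then dp = [1, 2, 1, 2, 2, 3, 4, 3, 1, 2, 2, 2, 4, 2, 4].
The maximum is 4; one witness is 29, 22, 16, 3 at positions 1,2,6,7.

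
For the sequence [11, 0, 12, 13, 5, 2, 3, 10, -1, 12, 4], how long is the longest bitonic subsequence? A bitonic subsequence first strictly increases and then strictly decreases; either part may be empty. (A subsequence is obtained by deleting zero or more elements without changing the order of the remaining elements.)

6

One longest bitonic subsequence is 11, 12, 13, 5, 3, -1 (positions 1,3,4,5,7,9): it rises to 13 then falls. Length 6 is optimal.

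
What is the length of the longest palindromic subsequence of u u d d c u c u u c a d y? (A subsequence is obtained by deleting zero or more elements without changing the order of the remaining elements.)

7

One longest palindromic subsequence is dcuuucd (positions 4,5,6,8,9,10,12); it reads the same forward and backward, and the interval DP gives dp[1][13] = 7.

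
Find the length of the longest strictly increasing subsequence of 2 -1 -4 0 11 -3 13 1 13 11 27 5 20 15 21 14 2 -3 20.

Let dp[i] be the longest increasing subsequence ending at position i. Then dp = [1, 1, 1, 2, 3, 2, 4, 3, 4, 4, 5, 4, 5, 5, 6, 5, 4, 2, 6].
The maximum is 6; one witness is -1, 0, 11, 13, 20, 21 at positions 2,4,5,7,13,15.

6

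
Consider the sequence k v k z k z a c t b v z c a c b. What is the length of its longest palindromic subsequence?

5

Using dp[i][j] = 2 + dp[i+1][j−1] if the ends match, else max(dp[i+1][j], dp[i][j−1]):
dp[1][16] = 5. A witness is bcacb at positions 10,13,14,15,16.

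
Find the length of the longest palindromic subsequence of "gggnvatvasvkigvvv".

One longest palindromic subsequence is vvvgvvv (positions 5,8,11,14,15,16,17); it reads the same forward and backward, and the interval DP gives dp[1][17] = 7.

7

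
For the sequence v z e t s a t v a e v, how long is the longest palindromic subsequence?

7

Using dp[i][j] = 2 + dp[i+1][j−1] if the ends match, else max(dp[i+1][j], dp[i][j−1]):
dp[1][11] = 7. A witness is veavaev at positions 1,3,6,8,9,10,11.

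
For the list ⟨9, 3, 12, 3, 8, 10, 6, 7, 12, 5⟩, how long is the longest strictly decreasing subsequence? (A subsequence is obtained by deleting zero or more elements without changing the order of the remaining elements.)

Let dp[i] be the longest decreasing subsequence ending at position i. Then dp = [1, 2, 1, 2, 2, 2, 3, 3, 1, 4].
The maximum is 4; one witness is 9, 8, 6, 5 at positions 1,5,7,10.

4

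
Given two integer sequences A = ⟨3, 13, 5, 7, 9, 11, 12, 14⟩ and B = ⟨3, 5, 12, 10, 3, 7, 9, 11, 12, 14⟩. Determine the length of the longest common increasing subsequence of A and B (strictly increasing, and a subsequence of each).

7

A longest common strictly increasing subsequence is 3, 5, 7, 9, 11, 12, 14 (length 7); it appears in order in both A and B, and no longer such subsequence exists.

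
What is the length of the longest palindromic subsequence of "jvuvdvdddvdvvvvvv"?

11

Using dp[i][j] = 2 + dp[i+1][j−1] if the ends match, else max(dp[i+1][j], dp[i][j−1]):
dp[1][17] = 11. A witness is vvdvdddvdvv at positions 2,4,5,6,7,8,9,10,11,16,17.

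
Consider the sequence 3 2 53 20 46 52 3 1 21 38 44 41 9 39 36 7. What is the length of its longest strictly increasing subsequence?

5

Let dp[i] be the longest increasing subsequence ending at position i. Then dp = [1, 1, 2, 2, 3, 4, 2, 1, 3, 4, 5, 5, 3, 5, 4, 3].
The maximum is 5; one witness is 3, 20, 21, 38, 44 at positions 1,4,9,10,11.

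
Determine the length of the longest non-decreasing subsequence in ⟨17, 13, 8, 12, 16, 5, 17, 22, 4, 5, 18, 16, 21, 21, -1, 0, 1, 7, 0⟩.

Let dp[i] be the longest non-decreasing subsequence ending at position i. Then dp = [1, 1, 1, 2, 3, 1, 4, 5, 1, 2, 5, 4, 6, 7, 1, 2, 3, 4, 3].
The maximum is 7; one witness is 8, 12, 16, 17, 18, 21, 21 at positions 3,4,5,7,11,13,14.

7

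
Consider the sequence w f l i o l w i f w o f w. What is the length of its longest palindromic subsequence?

One longest palindromic subsequence is wfowfwofw (positions 1,2,5,7,9,10,11,12,13); it reads the same forward and backward, and the interval DP gives dp[1][13] = 9.

9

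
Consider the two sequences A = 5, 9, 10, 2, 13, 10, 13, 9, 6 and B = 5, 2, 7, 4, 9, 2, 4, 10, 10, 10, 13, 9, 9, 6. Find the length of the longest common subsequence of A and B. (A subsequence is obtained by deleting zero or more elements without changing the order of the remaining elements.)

A longest common subsequence is 5, 9, 10, 10, 13, 9, 6 (length 7); the LCS DP confirms no longer common subsequence exists.

7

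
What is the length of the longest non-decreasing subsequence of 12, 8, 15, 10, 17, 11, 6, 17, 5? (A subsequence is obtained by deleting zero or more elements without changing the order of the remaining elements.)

4

Let dp[i] be the longest non-decreasing subsequence ending at position i. Then dp = [1, 1, 2, 2, 3, 3, 1, 4, 1].
The maximum is 4; one witness is 12, 15, 17, 17 at positions 1,3,5,8.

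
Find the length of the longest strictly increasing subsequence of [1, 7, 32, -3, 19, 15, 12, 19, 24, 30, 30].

Let dp[i] be the longest increasing subsequence ending at position i. Then dp = [1, 2, 3, 1, 3, 3, 3, 4, 5, 6, 6].
The maximum is 6; one witness is 1, 7, 15, 19, 24, 30 at positions 1,2,6,8,9,10.

6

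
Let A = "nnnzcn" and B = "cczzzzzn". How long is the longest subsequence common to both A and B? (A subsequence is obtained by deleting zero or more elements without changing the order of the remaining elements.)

Backtracking the LCS table gives one alignment: z (A4,B7) → n (A6,B8).
So the longest common subsequence has length 2.

2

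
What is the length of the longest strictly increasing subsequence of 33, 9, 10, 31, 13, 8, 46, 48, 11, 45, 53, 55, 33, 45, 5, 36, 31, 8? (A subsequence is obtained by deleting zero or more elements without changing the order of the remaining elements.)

7

Let dp[i] be the longest increasing subsequence ending at position i. Then dp = [1, 1, 2, 3, 3, 1, 4, 5, 3, 4, 6, 7, 4, 5, 1, 5, 4, 2].
The maximum is 7; one witness is 9, 10, 31, 46, 48, 53, 55 at positions 2,3,4,7,8,11,12.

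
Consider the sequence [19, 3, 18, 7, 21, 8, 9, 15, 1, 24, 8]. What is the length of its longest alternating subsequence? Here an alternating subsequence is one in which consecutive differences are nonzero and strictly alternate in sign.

10

A longest alternating subsequence is 19, 3, 18, 7, 21, 8, 9, 1, 24, 8 (positions 1,2,3,4,5,6,7,9,10,11); its 9 consecutive differences strictly alternate in sign, and length 10 is optimal.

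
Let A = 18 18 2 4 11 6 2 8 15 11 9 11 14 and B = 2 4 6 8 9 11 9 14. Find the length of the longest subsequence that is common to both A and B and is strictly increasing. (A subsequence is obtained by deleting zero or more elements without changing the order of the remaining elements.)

For each value that appears in both, track the longest common increasing run ending there.
The best achievable length is 7; one witness is 2, 4, 6, 8, 9, 11, 14 (A-positions 3,4,6,8,11,12,13, B-positions 1,2,3,4,5,6,8).

7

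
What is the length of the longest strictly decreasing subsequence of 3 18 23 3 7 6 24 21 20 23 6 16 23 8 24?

5

Scanning left to right, the best length ending at each element is: 3→1, 18→1, 23→1, 3→2, 7→2, 6→3, 24→1, 21→2, 20→3, 23→2, 6→4, 16→4, 23→2, 8→5, 24→1.
So the longest decreasing subsequence has length 5, e.g. 23, 21, 20, 16, 8.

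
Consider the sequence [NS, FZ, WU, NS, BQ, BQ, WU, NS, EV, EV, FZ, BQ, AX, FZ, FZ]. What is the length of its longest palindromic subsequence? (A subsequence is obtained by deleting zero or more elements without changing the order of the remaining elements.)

One longest palindromic subsequence is FZ BQ EV EV BQ FZ (positions 2,6,9,10,12,15); it reads the same forward and backward, and the interval DP gives dp[1][15] = 6.

6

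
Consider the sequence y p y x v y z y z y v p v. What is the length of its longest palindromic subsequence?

One longest palindromic subsequence is pvyzyzyvp (positions 2,5,6,7,8,9,10,11,12); it reads the same forward and backward, and the interval DP gives dp[1][13] = 9.

9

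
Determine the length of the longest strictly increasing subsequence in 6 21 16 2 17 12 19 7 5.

4

Let dp[i] be the longest increasing subsequence ending at position i. Then dp = [1, 2, 2, 1, 3, 2, 4, 2, 2].
The maximum is 4; one witness is 6, 16, 17, 19 at positions 1,3,5,7.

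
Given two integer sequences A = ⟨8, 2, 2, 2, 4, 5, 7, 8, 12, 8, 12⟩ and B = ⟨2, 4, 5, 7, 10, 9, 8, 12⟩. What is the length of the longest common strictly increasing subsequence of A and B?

For each value that appears in both, track the longest common increasing run ending there.
The best achievable length is 6; one witness is 2, 4, 5, 7, 8, 12 (A-positions 2,5,6,7,8,9, B-positions 1,2,3,4,7,8).

6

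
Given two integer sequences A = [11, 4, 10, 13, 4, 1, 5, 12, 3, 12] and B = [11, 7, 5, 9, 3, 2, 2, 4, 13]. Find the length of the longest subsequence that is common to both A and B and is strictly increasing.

2

For each value that appears in both, track the longest common increasing run ending there.
The best achievable length is 2; one witness is 11, 13 (A-positions 1,4, B-positions 1,9).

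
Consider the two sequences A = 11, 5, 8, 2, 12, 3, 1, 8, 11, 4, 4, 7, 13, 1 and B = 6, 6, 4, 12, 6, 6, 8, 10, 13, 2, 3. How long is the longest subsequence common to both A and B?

3

A longest common subsequence is 8, 2, 3 (length 3); the LCS DP confirms no longer common subsequence exists.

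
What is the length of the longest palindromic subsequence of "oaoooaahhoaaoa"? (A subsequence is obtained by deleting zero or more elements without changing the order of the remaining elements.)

10

Using dp[i][j] = 2 + dp[i+1][j−1] if the ends match, else max(dp[i+1][j], dp[i][j−1]):
dp[1][14] = 10. A witness is aoaahhaaoa at positions 2,3,6,7,8,9,11,12,13,14.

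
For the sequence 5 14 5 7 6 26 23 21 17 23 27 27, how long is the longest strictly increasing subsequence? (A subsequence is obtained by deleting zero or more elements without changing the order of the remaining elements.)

5

Scanning left to right, the best length ending at each element is: 5→1, 14→2, 5→1, 7→2, 6→2, 26→3, 23→3, 21→3, 17→3, 23→4, 27→5, 27→5.
So the longest increasing subsequence has length 5, e.g. 5, 14, 21, 23, 27.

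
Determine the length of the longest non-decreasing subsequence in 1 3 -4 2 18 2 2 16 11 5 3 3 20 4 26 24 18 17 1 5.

Let dp[i] be the longest non-decreasing subsequence ending at position i. Then dp = [1, 2, 1, 2, 3, 3, 4, 5, 5, 5, 5, 6, 7, 7, 8, 8, 8, 8, 2, 8].
The maximum is 8; one witness is 1, 2, 2, 2, 3, 3, 20, 26 at positions 1,4,6,7,11,12,13,15.

8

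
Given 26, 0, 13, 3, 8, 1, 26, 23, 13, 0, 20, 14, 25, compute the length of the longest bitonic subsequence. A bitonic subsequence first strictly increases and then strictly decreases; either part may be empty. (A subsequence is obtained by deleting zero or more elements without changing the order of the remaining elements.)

Let inc[i] be the LIS ending at i and dec[i] the longest strictly decreasing subsequence starting at i. inc = [1, 1, 2, 2, 3, 2, 4, 4, 4, 1, 5, 5, 6], dec = [5, 1, 4, 3, 3, 2, 4, 3, 2, 1, 2, 1, 1].
max_i inc[i]+dec[i]−1 = 7, with one witness 0, 3, 8, 26, 23, 20, 14.

7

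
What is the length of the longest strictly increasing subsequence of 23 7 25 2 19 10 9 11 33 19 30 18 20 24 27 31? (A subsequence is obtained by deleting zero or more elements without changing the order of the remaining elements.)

8

One longest increasing subsequence is 7, 10, 11, 19, 20, 24, 27, 31 (positions 2,6,8,10,13,14,15,16), of length 8; no longer one exists.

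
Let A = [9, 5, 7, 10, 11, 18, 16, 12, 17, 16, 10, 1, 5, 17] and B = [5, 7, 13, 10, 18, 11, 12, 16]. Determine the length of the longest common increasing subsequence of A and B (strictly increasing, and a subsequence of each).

A longest common strictly increasing subsequence is 5, 7, 10, 11, 12, 16 (length 6); it appears in order in both A and B, and no longer such subsequence exists.

6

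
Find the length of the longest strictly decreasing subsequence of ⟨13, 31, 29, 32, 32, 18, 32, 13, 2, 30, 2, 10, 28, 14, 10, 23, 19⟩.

5

One longest decreasing subsequence is 31, 29, 18, 13, 2 (positions 2,3,6,8,9), of length 5; no longer one exists.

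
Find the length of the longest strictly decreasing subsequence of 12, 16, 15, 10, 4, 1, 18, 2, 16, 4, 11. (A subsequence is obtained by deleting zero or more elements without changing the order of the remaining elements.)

Scanning left to right, the best length ending at each element is: 12→1, 16→1, 15→2, 10→3, 4→4, 1→5, 18→1, 2→5, 16→2, 4→4, 11→3.
So the longest decreasing subsequence has length 5, e.g. 16, 15, 10, 4, 1.

5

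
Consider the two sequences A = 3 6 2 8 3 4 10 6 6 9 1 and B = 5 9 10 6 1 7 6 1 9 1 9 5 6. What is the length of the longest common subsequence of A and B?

Backtracking the LCS table gives one alignment: 10 (A7,B3) → 6 (A8,B4) → 6 (A9,B7) → 9 (A10,B9) → 1 (A11,B10).
So the longest common subsequence has length 5.

5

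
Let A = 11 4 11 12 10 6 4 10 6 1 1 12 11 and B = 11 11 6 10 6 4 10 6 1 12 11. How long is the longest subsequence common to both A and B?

A longest common subsequence is 11, 11, 10, 6, 4, 10, 6, 1, 12, 11 (length 10); the LCS DP confirms no longer common subsequence exists.

10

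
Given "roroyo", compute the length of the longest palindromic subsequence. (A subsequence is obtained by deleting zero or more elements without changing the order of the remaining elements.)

3

Using dp[i][j] = 2 + dp[i+1][j−1] if the ends match, else max(dp[i+1][j], dp[i][j−1]):
dp[1][6] = 3. A witness is oyo at positions 2,5,6.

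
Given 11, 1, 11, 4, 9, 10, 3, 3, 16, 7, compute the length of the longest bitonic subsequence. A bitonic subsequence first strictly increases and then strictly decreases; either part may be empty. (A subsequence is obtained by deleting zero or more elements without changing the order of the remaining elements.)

Let inc[i] be the LIS ending at i and dec[i] the longest strictly decreasing subsequence starting at i. inc = [1, 1, 2, 2, 3, 4, 2, 2, 5, 3], dec = [3, 1, 3, 2, 2, 2, 1, 1, 2, 1].
max_i inc[i]+dec[i]−1 = 6, with one witness 1, 4, 9, 10, 16, 7.

6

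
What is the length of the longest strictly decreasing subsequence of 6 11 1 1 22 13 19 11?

3

Scanning left to right, the best length ending at each element is: 6→1, 11→1, 1→2, 1→2, 22→1, 13→2, 19→2, 11→3.
So the longest decreasing subsequence has length 3, e.g. 22, 13, 11.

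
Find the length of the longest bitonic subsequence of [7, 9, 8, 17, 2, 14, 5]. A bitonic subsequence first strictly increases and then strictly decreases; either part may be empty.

5

One longest bitonic subsequence is 7, 9, 17, 14, 5 (positions 1,2,4,6,7): it rises to 17 then falls. Length 5 is optimal.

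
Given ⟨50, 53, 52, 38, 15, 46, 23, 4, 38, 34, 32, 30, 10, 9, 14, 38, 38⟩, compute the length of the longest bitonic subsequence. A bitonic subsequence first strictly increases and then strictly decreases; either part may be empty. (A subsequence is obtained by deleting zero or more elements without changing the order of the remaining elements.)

One longest bitonic subsequence is 50, 53, 52, 46, 38, 34, 32, 30, 10, 9 (positions 1,2,3,6,9,10,11,12,13,14): it rises to 53 then falls. Length 10 is optimal.

10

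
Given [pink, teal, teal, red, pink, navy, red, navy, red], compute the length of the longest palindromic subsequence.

One longest palindromic subsequence is red navy red navy red (positions 4,6,7,8,9); it reads the same forward and backward, and the interval DP gives dp[1][9] = 5.

5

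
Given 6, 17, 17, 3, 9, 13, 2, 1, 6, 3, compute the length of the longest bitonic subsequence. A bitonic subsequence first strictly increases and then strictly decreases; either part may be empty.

Let inc[i] be the LIS ending at i and dec[i] the longest strictly decreasing subsequence starting at i. inc = [1, 2, 2, 1, 2, 3, 1, 1, 2, 2], dec = [4, 4, 4, 3, 3, 3, 2, 1, 2, 1].
max_i inc[i]+dec[i]−1 = 5, with one witness 6, 17, 13, 6, 3.

5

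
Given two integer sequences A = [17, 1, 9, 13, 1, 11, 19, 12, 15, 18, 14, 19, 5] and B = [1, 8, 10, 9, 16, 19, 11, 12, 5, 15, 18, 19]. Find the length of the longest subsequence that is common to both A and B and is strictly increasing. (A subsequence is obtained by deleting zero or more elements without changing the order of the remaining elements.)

7

A longest common strictly increasing subsequence is 1, 9, 11, 12, 15, 18, 19 (length 7); it appears in order in both A and B, and no longer such subsequence exists.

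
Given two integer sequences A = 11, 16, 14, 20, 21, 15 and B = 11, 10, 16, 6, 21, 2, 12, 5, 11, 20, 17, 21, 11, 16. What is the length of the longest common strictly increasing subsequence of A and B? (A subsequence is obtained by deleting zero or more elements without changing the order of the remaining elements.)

A longest common strictly increasing subsequence is 11, 16, 20, 21 (length 4); it appears in order in both A and B, and no longer such subsequence exists.

4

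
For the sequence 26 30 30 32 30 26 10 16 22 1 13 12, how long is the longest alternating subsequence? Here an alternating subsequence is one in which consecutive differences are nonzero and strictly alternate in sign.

7

A longest alternating subsequence is 26, 30, 10, 16, 1, 13, 12 (positions 1,2,7,8,10,11,12); its 6 consecutive differences strictly alternate in sign, and length 7 is optimal.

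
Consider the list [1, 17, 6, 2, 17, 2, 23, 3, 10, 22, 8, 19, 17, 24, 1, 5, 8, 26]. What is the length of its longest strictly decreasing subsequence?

Scanning left to right, the best length ending at each element is: 1→1, 17→1, 6→2, 2→3, 17→1, 2→3, 23→1, 3→3, 10→2, 22→2, 8→3, 19→3, 17→4, 24→1, 1→5, 5→5, 8→5, 26→1.
So the longest decreasing subsequence has length 5, e.g. 23, 22, 19, 17, 1.

5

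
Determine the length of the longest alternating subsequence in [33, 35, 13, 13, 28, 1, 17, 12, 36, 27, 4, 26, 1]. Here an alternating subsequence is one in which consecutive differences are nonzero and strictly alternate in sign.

11

Track the best alternating length ending on an up-step vs a down-step at each position: up/down = 1/1, 2/1, 1/3, 1/3, 4/3, 1/5, 6/5, 6/7, 8/1, 8/9, 6/9, 10/9, 1/11.
The maximum over both is 11; one such subsequence is 33, 35, 13, 28, 1, 17, 12, 36, 4, 26, 1.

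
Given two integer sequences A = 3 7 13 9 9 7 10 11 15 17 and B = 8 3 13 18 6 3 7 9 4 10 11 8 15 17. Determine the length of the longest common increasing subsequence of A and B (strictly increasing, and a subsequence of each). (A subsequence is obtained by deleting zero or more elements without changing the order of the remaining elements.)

For each value that appears in both, track the longest common increasing run ending there.
The best achievable length is 7; one witness is 3, 7, 9, 10, 11, 15, 17 (A-positions 1,2,4,7,8,9,10, B-positions 2,7,8,10,11,13,14).

7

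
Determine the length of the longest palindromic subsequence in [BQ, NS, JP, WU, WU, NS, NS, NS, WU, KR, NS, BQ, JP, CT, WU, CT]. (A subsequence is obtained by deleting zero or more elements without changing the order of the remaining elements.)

9

Using dp[i][j] = 2 + dp[i+1][j−1] if the ends match, else max(dp[i+1][j], dp[i][j−1]):
dp[1][16] = 9. A witness is BQ NS WU NS NS NS WU NS BQ at positions 1,2,5,6,7,8,9,11,12.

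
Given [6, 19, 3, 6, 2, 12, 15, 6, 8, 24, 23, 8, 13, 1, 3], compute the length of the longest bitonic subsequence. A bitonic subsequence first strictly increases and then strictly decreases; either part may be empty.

One longest bitonic subsequence is 3, 6, 12, 15, 24, 23, 13, 3 (positions 3,4,6,7,10,11,13,15): it rises to 24 then falls. Length 8 is optimal.

8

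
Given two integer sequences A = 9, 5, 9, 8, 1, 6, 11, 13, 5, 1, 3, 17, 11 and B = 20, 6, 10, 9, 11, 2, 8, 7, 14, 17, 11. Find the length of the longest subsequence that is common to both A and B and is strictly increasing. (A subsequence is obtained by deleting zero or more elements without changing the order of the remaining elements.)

3

A longest common strictly increasing subsequence is 6, 11, 17 (length 3); it appears in order in both A and B, and no longer such subsequence exists.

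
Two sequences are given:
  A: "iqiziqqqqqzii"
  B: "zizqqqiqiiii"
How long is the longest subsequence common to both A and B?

Backtracking the LCS table gives one alignment: i (A3,B2) → z (A4,B3) → q (A6,B4) → q (A7,B5) → q (A8,B6) → q (A9,B8) → i (A12,B11) → i (A13,B12).
So the longest common subsequence has length 8.

8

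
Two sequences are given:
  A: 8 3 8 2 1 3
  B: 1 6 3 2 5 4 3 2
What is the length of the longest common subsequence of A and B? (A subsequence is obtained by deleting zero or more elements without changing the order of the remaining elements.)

Backtracking the LCS table gives one alignment: 3 (A2,B3) → 2 (A4,B4) → 3 (A6,B7).
So the longest common subsequence has length 3.

3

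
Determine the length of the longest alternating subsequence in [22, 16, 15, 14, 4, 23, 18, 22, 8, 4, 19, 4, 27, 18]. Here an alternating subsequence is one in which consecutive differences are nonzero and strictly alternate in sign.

A longest alternating subsequence is 22, 16, 23, 18, 22, 8, 19, 4, 27, 18 (positions 1,2,6,7,8,9,11,12,13,14); its 9 consecutive differences strictly alternate in sign, and length 10 is optimal.

10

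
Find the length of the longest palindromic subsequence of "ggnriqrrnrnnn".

6

One longest palindromic subsequence is nrrrrn (positions 3,4,7,8,10,13); it reads the same forward and backward, and the interval DP gives dp[1][13] = 6.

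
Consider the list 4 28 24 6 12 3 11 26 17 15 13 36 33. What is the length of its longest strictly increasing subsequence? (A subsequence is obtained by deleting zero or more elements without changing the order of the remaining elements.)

One longest increasing subsequence is 4, 6, 12, 26, 36 (positions 1,4,5,8,12), of length 5; no longer one exists.

5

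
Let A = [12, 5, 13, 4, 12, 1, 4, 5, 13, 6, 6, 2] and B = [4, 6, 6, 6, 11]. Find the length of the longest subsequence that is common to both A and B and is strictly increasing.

2

A longest common strictly increasing subsequence is 4, 6 (length 2); it appears in order in both A and B, and no longer such subsequence exists.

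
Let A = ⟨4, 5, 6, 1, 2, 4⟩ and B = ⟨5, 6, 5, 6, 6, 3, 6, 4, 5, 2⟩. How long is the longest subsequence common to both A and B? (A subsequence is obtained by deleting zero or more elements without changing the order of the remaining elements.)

3

A longest common subsequence is 4, 5, 2 (length 3); the LCS DP confirms no longer common subsequence exists.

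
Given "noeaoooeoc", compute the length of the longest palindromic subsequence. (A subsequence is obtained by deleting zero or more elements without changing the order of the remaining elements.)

One longest palindromic subsequence is oeoooeo (positions 2,3,5,6,7,8,9); it reads the same forward and backward, and the interval DP gives dp[1][10] = 7.

7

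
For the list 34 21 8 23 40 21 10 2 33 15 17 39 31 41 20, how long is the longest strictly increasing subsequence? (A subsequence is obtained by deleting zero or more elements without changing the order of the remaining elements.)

One longest increasing subsequence is 8, 10, 15, 17, 39, 41 (positions 3,7,10,11,12,14), of length 6; no longer one exists.

6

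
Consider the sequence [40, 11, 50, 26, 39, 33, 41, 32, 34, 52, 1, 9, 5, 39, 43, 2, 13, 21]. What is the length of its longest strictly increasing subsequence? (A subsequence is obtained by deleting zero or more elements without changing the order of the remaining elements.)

Scanning left to right, the best length ending at each element is: 40→1, 11→1, 50→2, 26→2, 39→3, 33→3, 41→4, 32→3, 34→4, 52→5, 1→1, 9→2, 5→2, 39→5, 43→6, 2→2, 13→3, 21→4.
So the longest increasing subsequence has length 6, e.g. 11, 26, 33, 34, 39, 43.

6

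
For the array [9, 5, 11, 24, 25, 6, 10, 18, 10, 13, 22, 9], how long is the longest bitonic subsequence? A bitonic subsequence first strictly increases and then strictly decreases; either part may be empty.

One longest bitonic subsequence is 9, 11, 24, 25, 18, 13, 9 (positions 1,3,4,5,8,10,12): it rises to 25 then falls. Length 7 is optimal.

7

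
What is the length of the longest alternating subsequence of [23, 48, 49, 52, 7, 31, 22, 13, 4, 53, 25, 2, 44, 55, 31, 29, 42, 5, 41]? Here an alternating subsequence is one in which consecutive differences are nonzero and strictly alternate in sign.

12

A longest alternating subsequence is 23, 48, 7, 31, 22, 53, 25, 44, 31, 42, 5, 41 (positions 1,2,5,6,7,10,11,13,15,17,18,19); its 11 consecutive differences strictly alternate in sign, and length 12 is optimal.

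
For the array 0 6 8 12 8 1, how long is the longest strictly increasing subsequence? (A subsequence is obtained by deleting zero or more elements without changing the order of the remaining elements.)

One longest increasing subsequence is 0, 6, 8, 12 (positions 1,2,3,4), of length 4; no longer one exists.

4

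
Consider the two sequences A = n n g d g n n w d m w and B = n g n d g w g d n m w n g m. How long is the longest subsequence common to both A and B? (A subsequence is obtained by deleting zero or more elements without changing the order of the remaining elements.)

Backtracking the LCS table gives one alignment: n (A1,B1) → n (A2,B3) → d (A4,B4) → g (A5,B5) → w (A8,B6) → d (A9,B8) → m (A10,B10) → w (A11,B11).
So the longest common subsequence has length 8.

8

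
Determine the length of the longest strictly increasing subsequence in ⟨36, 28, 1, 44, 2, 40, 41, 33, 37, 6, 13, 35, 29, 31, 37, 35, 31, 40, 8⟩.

Let dp[i] be the longest increasing subsequence ending at position i. Then dp = [1, 1, 1, 2, 2, 3, 4, 3, 4, 3, 4, 5, 5, 6, 7, 7, 6, 8, 4].
The maximum is 8; one witness is 1, 2, 6, 13, 29, 31, 37, 40 at positions 3,5,10,11,13,14,15,18.

8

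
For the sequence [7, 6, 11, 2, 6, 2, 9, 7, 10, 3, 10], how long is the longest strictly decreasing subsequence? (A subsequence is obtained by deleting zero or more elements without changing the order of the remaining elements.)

Scanning left to right, the best length ending at each element is: 7→1, 6→2, 11→1, 2→3, 6→2, 2→3, 9→2, 7→3, 10→2, 3→4, 10→2.
So the longest decreasing subsequence has length 4, e.g. 11, 9, 7, 3.

4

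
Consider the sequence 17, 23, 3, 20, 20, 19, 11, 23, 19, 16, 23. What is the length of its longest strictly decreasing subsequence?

Let dp[i] be the longest decreasing subsequence ending at position i. Then dp = [1, 1, 2, 2, 2, 3, 4, 1, 3, 4, 1].
The maximum is 4; one witness is 23, 20, 19, 11 at positions 2,4,6,7.

4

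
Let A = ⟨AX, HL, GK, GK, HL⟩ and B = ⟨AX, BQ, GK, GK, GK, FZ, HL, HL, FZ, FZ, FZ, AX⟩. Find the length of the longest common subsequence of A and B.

A longest common subsequence is AX, GK, GK, HL (length 4); the LCS DP confirms no longer common subsequence exists.

4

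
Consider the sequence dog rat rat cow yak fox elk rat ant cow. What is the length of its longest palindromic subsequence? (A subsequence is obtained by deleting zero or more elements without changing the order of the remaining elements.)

Using dp[i][j] = 2 + dp[i+1][j−1] if the ends match, else max(dp[i+1][j], dp[i][j−1]):
dp[1][10] = 3. A witness is cow ant cow at positions 4,9,10.

3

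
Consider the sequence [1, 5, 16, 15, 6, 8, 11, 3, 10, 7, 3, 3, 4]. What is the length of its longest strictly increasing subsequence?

5

Scanning left to right, the best length ending at each element is: 1→1, 5→2, 16→3, 15→3, 6→3, 8→4, 11→5, 3→2, 10→5, 7→4, 3→2, 3→2, 4→3.
So the longest increasing subsequence has length 5, e.g. 1, 5, 6, 8, 11.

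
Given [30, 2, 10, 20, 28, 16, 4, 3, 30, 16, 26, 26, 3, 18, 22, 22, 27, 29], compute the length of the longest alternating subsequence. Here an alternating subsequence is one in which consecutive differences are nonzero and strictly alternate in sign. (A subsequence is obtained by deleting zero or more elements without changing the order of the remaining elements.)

9

A longest alternating subsequence is 30, 2, 20, 16, 30, 16, 26, 3, 18 (positions 1,2,4,6,9,10,11,13,14); its 8 consecutive differences strictly alternate in sign, and length 9 is optimal.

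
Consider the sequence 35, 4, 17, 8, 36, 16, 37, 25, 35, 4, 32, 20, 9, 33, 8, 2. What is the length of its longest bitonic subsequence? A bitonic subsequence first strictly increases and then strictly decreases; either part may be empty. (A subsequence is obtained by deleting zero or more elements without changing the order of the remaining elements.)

10

One longest bitonic subsequence is 4, 17, 36, 37, 35, 32, 20, 9, 8, 2 (positions 2,3,5,7,9,11,12,13,15,16): it rises to 37 then falls. Length 10 is optimal.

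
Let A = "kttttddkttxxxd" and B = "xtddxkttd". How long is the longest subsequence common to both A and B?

7

Backtracking the LCS table gives one alignment: t (A5,B2) → d (A6,B3) → d (A7,B4) → k (A8,B6) → t (A9,B7) → t (A10,B8) → d (A14,B9).
So the longest common subsequence has length 7.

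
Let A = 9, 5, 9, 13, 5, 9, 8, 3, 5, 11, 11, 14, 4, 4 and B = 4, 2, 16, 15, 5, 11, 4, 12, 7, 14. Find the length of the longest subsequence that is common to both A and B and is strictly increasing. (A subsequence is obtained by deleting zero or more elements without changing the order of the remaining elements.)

3

For each value that appears in both, track the longest common increasing run ending there.
The best achievable length is 3; one witness is 5, 11, 14 (A-positions 2,10,12, B-positions 5,6,10).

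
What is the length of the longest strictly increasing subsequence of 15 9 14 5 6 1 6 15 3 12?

Let dp[i] be the longest increasing subsequence ending at position i. Then dp = [1, 1, 2, 1, 2, 1, 2, 3, 2, 3].
The maximum is 3; one witness is 9, 14, 15 at positions 2,3,8.

3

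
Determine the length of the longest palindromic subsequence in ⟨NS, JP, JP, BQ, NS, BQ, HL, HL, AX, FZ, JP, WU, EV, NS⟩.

7

Using dp[i][j] = 2 + dp[i+1][j−1] if the ends match, else max(dp[i+1][j], dp[i][j−1]):
dp[1][14] = 7. A witness is NS JP BQ NS BQ JP NS at positions 1,3,4,5,6,11,14.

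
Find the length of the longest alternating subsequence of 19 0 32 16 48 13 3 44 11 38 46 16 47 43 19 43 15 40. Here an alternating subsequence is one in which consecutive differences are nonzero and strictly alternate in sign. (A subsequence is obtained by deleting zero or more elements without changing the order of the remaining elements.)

15

A longest alternating subsequence is 19, 0, 32, 16, 48, 13, 44, 11, 38, 16, 47, 19, 43, 15, 40 (positions 1,2,3,4,5,6,8,9,10,12,13,15,16,17,18); its 14 consecutive differences strictly alternate in sign, and length 15 is optimal.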